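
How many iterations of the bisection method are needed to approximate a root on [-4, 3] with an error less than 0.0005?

We need (b-a)/2^n ≤ 0.0005
(3 - (-4))/2^n ≤ 0.0005
7/2^n ≤ 0.0005
2^n ≥ 14000
n ≥ log₂(14000) = 13.77
n ≥ 14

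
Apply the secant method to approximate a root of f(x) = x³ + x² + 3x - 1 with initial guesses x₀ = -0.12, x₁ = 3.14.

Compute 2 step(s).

f(x) = x³ + x² + 3x - 1
x₀ = -0.12, x₁ = 3.14

Secant formula: x_{n+1} = x_n - f(x_n)(x_n - x_{n-1})/(f(x_n) - f(x_{n-1}))

Iteration 1:
  f(-0.120000) = -1.347328
  f(3.140000) = 49.238744
  x_2 = 3.140000 - 49.238744×(3.140000 - (-0.120000))/(49.238744 - (-1.347328))
       = -0.033172
Iteration 2:
  f(3.140000) = 49.238744
  f(-0.033172) = -1.098452
  x_3 = -0.033172 - (-1.098452)×(-0.033172 - 3.140000)/(-1.098452 - 49.238744)
       = 0.036073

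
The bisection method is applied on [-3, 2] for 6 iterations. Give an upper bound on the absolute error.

Bisection error bound: |error| ≤ (b-a)/2^n
|error| ≤ (2 - (-3))/2^6 = 5/2^6
|error| ≤ 0.0781250000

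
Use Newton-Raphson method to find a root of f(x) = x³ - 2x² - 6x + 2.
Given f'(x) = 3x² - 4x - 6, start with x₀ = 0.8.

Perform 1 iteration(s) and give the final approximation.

f(x) = x³ - 2x² - 6x + 2
f'(x) = 3x² - 4x - 6
x₀ = 0.8

Newton-Raphson formula: x_{n+1} = x_n - f(x_n)/f'(x_n)

Iteration 1:
  f(0.800000) = -3.568000
  f'(0.800000) = -7.280000
  x_1 = 0.800000 - (-3.568000)/(-7.280000) = 0.309890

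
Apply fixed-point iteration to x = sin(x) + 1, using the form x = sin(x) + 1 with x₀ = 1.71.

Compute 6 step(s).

Equation: x = sin(x) + 1
Fixed-point form: x = sin(x) + 1
x₀ = 1.71

x_1 = g(1.710000) = 1.990327
x_2 = g(1.990327) = 1.913280
x_3 = g(1.913280) = 1.941923
x_4 = g(1.941923) = 1.931919
x_5 = g(1.931919) = 1.935501
x_6 = g(1.935501) = 1.934229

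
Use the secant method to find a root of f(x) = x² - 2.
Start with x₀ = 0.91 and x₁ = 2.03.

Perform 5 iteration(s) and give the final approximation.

f(x) = x² - 2
x₀ = 0.91, x₁ = 2.03

Secant formula: x_{n+1} = x_n - f(x_n)(x_n - x_{n-1})/(f(x_n) - f(x_{n-1}))

Iteration 1:
  f(0.910000) = -1.171900
  f(2.030000) = 2.120900
  x_2 = 2.030000 - 2.120900×(2.030000 - 0.910000)/(2.120900 - (-1.171900))
       = 1.308605
Iteration 2:
  f(2.030000) = 2.120900
  f(1.308605) = -0.287552
  x_3 = 1.308605 - (-0.287552)×(1.308605 - 2.030000)/(-0.287552 - 2.120900)
       = 1.394735
Iteration 3:
  f(1.308605) = -0.287552
  f(1.394735) = -0.054715
  x_4 = 1.394735 - (-0.054715)×(1.394735 - 1.308605)/(-0.054715 - (-0.287552))
       = 1.414975
Iteration 4:
  f(1.394735) = -0.054715
  f(1.414975) = 0.002153
  x_5 = 1.414975 - 0.002153×(1.414975 - 1.394735)/(0.002153 - (-0.054715))
       = 1.414208
Iteration 5:
  f(1.414975) = 0.002153
  f(1.414208) = -0.000015
  x_6 = 1.414208 - (-0.000015)×(1.414208 - 1.414975)/(-0.000015 - 0.002153)
       = 1.414214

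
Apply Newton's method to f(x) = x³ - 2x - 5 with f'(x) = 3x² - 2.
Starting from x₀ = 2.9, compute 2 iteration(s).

f(x) = x³ - 2x - 5
f'(x) = 3x² - 2
x₀ = 2.9

Newton-Raphson formula: x_{n+1} = x_n - f(x_n)/f'(x_n)

Iteration 1:
  f(2.900000) = 13.589000
  f'(2.900000) = 23.230000
  x_1 = 2.900000 - 13.589000/23.230000 = 2.315024
Iteration 2:
  f(2.315024) = 2.776939
  f'(2.315024) = 14.078004
  x_2 = 2.315024 - 2.776939/14.078004 = 2.117770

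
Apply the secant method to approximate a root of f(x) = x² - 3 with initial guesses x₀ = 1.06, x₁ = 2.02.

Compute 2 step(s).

f(x) = x² - 3
x₀ = 1.06, x₁ = 2.02

Secant formula: x_{n+1} = x_n - f(x_n)(x_n - x_{n-1})/(f(x_n) - f(x_{n-1}))

Iteration 1:
  f(1.060000) = -1.876400
  f(2.020000) = 1.080400
  x_2 = 2.020000 - 1.080400×(2.020000 - 1.060000)/(1.080400 - (-1.876400))
       = 1.669221
Iteration 2:
  f(2.020000) = 1.080400
  f(1.669221) = -0.213702
  x_3 = 1.669221 - (-0.213702)×(1.669221 - 2.020000)/(-0.213702 - 1.080400)
       = 1.727147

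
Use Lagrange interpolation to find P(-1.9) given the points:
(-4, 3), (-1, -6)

Lagrange interpolation formula:
P(x) = Σ yᵢ × Lᵢ(x)
where Lᵢ(x) = Π_{j≠i} (x - xⱼ)/(xᵢ - xⱼ)

L_0(-1.9) = (-1.9 - (-1))/(-4 - (-1)) = 0.300000
L_1(-1.9) = (-1.9 - (-4))/(-1 - (-4)) = 0.700000

P(-1.9) = 3×L_0(-1.9) + (-6)×L_1(-1.9)
P(-1.9) = -3.300000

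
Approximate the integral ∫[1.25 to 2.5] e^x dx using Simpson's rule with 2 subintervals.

f(x) = e^x
a = 1.25, b = 2.5, n = 2
h = (b - a)/n = 0.625000

Simpson's rule: (h/3)[f(x₀) + 4f(x₁) + 2f(x₂) + ... + f(xₙ)]

x_0 = 1.2500, f(x_0) = 3.490343, coefficient = 1
x_1 = 1.8750, f(x_1) = 6.520819, coefficient = 4
x_2 = 2.5000, f(x_2) = 12.182494, coefficient = 1

I ≈ (0.625000/3) × 41.756113 = 8.699190
Exact value: 8.692151
Error: 0.007039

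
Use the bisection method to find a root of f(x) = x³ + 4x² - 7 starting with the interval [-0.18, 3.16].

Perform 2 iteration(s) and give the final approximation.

f(x) = x³ + 4x² - 7
Initial interval: [-0.18, 3.16]

Iteration 1:
  c_1 = (-0.180000 + 3.160000)/2 = 1.490000
  f(c_1) = f(1.490000) = 5.188349
  f(a) × f(c) < 0, new interval: [-0.180000, 1.490000]
Iteration 2:
  c_2 = (-0.180000 + 1.490000)/2 = 0.655000
  f(c_2) = f(0.655000) = -5.002889
  f(a) × f(c) ≥ 0, new interval: [0.655000, 1.490000]

After 2 iteration(s), the approximation is c_2 = 0.655000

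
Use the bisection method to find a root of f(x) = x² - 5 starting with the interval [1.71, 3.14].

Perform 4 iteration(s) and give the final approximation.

f(x) = x² - 5
Initial interval: [1.71, 3.14]

Iteration 1:
  c_1 = (1.710000 + 3.140000)/2 = 2.425000
  f(c_1) = f(2.425000) = 0.880625
  f(a) × f(c) < 0, new interval: [1.710000, 2.425000]
Iteration 2:
  c_2 = (1.710000 + 2.425000)/2 = 2.067500
  f(c_2) = f(2.067500) = -0.725444
  f(a) × f(c) ≥ 0, new interval: [2.067500, 2.425000]
Iteration 3:
  c_3 = (2.067500 + 2.425000)/2 = 2.246250
  f(c_3) = f(2.246250) = 0.045639
  f(a) × f(c) < 0, new interval: [2.067500, 2.246250]
Iteration 4:
  c_4 = (2.067500 + 2.246250)/2 = 2.156875
  f(c_4) = f(2.156875) = -0.347890
  f(a) × f(c) ≥ 0, new interval: [2.156875, 2.246250]

After 4 iteration(s), the approximation is c_4 = 2.156875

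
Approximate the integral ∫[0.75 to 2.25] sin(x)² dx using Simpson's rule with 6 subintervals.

f(x) = sin(x)²
a = 0.75, b = 2.25, n = 6
h = (b - a)/n = 0.250000

Simpson's rule: (h/3)[f(x₀) + 4f(x₁) + 2f(x₂) + ... + f(xₙ)]

x_0 = 0.7500, f(x_0) = 0.464631, coefficient = 1
x_1 = 1.0000, f(x_1) = 0.708073, coefficient = 4
x_2 = 1.2500, f(x_2) = 0.900572, coefficient = 2
x_3 = 1.5000, f(x_3) = 0.994996, coefficient = 4
x_4 = 1.7500, f(x_4) = 0.968228, coefficient = 2
x_5 = 2.0000, f(x_5) = 0.826822, coefficient = 4
x_6 = 2.2500, f(x_6) = 0.605398, coefficient = 1

I ≈ (0.250000/3) × 14.927196 = 1.243933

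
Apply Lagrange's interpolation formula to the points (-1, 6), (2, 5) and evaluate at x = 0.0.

Lagrange interpolation formula:
P(x) = Σ yᵢ × Lᵢ(x)
where Lᵢ(x) = Π_{j≠i} (x - xⱼ)/(xᵢ - xⱼ)

L_0(0.0) = (0.0 - 2)/(-1 - 2) = 0.666667
L_1(0.0) = (0.0 - (-1))/(2 - (-1)) = 0.333333

P(0.0) = 6×L_0(0.0) + 5×L_1(0.0)
P(0.0) = 5.666667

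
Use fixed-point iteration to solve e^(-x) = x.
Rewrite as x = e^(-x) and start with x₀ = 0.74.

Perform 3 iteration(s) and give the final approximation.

Equation: e^(-x) = x
Fixed-point form: x = e^(-x)
x₀ = 0.74

x_1 = g(0.740000) = 0.477114
x_2 = g(0.477114) = 0.620572
x_3 = g(0.620572) = 0.537637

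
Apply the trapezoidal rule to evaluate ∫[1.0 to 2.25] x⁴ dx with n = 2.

f(x) = x⁴
a = 1.0, b = 2.25, n = 2
h = (b - a)/n = 0.625000

Trapezoidal rule: (h/2)[f(x₀) + 2f(x₁) + 2f(x₂) + ... + f(xₙ)]

x_0 = 1.0000, f(x_0) = 1.000000, coefficient = 1
x_1 = 1.6250, f(x_1) = 6.972900, coefficient = 2
x_2 = 2.2500, f(x_2) = 25.628906, coefficient = 1

I ≈ (0.625000/2) × 40.574707 = 12.679596
Exact value: 11.333008
Error: 1.346588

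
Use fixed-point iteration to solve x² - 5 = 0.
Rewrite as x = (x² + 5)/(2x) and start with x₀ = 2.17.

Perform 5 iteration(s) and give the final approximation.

Equation: x² - 5 = 0
Fixed-point form: x = (x² + 5)/(2x)
x₀ = 2.17

x_1 = g(2.170000) = 2.237074
x_2 = g(2.237074) = 2.236068
x_3 = g(2.236068) = 2.236068
x_4 = g(2.236068) = 2.236068
x_5 = g(2.236068) = 2.236068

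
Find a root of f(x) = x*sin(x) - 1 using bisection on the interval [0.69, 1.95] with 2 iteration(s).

f(x) = x*sin(x) - 1
Initial interval: [0.69, 1.95]

Iteration 1:
  c_1 = (0.690000 + 1.950000)/2 = 1.320000
  f(c_1) = f(1.320000) = 0.278704
  f(a) × f(c) < 0, new interval: [0.690000, 1.320000]
Iteration 2:
  c_2 = (0.690000 + 1.320000)/2 = 1.005000
  f(c_2) = f(1.005000) = -0.151617
  f(a) × f(c) ≥ 0, new interval: [1.005000, 1.320000]

After 2 iteration(s), the approximation is c_2 = 1.005000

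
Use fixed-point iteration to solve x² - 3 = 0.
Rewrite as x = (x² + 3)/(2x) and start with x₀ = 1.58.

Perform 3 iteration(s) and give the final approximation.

Equation: x² - 3 = 0
Fixed-point form: x = (x² + 3)/(2x)
x₀ = 1.58

x_1 = g(1.580000) = 1.739367
x_2 = g(1.739367) = 1.732066
x_3 = g(1.732066) = 1.732051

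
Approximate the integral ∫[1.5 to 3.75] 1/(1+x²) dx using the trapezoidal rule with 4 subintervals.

f(x) = 1/(1+x²)
a = 1.5, b = 3.75, n = 4
h = (b - a)/n = 0.562500

Trapezoidal rule: (h/2)[f(x₀) + 2f(x₁) + 2f(x₂) + ... + f(xₙ)]

x_0 = 1.5000, f(x_0) = 0.307692, coefficient = 1
x_1 = 2.0625, f(x_1) = 0.190335, coefficient = 2
x_2 = 2.6250, f(x_2) = 0.126733, coefficient = 2
x_3 = 3.1875, f(x_3) = 0.089604, coefficient = 2
x_4 = 3.7500, f(x_4) = 0.066390, coefficient = 1

I ≈ (0.562500/2) × 1.187426 = 0.333964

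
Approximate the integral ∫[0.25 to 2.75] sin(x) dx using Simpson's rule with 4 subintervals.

f(x) = sin(x)
a = 0.25, b = 2.75, n = 4
h = (b - a)/n = 0.625000

Simpson's rule: (h/3)[f(x₀) + 4f(x₁) + 2f(x₂) + ... + f(xₙ)]

x_0 = 0.2500, f(x_0) = 0.247404, coefficient = 1
x_1 = 0.8750, f(x_1) = 0.767544, coefficient = 4
x_2 = 1.5000, f(x_2) = 0.997495, coefficient = 2
x_3 = 2.1250, f(x_3) = 0.850320, coefficient = 4
x_4 = 2.7500, f(x_4) = 0.381661, coefficient = 1

I ≈ (0.625000/3) × 9.095508 = 1.894898
Exact value: 1.893215
Error: 0.001683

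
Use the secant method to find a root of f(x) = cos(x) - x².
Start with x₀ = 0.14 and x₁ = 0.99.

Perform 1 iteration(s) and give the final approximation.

f(x) = cos(x) - x²
x₀ = 0.14, x₁ = 0.99

Secant formula: x_{n+1} = x_n - f(x_n)(x_n - x_{n-1})/(f(x_n) - f(x_{n-1}))

Iteration 1:
  f(0.140000) = 0.970616
  f(0.990000) = -0.431410
  x_2 = 0.990000 - (-0.431410)×(0.990000 - 0.140000)/(-0.431410 - 0.970616)
       = 0.728451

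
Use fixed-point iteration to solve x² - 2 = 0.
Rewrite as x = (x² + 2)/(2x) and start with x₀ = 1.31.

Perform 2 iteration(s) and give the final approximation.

Equation: x² - 2 = 0
Fixed-point form: x = (x² + 2)/(2x)
x₀ = 1.31

x_1 = g(1.310000) = 1.418359
x_2 = g(1.418359) = 1.414220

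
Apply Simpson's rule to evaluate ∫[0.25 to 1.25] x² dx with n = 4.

f(x) = x²
a = 0.25, b = 1.25, n = 4
h = (b - a)/n = 0.250000

Simpson's rule: (h/3)[f(x₀) + 4f(x₁) + 2f(x₂) + ... + f(xₙ)]

x_0 = 0.2500, f(x_0) = 0.062500, coefficient = 1
x_1 = 0.5000, f(x_1) = 0.250000, coefficient = 4
x_2 = 0.7500, f(x_2) = 0.562500, coefficient = 2
x_3 = 1.0000, f(x_3) = 1.000000, coefficient = 4
x_4 = 1.2500, f(x_4) = 1.562500, coefficient = 1

I ≈ (0.250000/3) × 7.750000 = 0.645833
Exact value: 0.645833
Error: 0.000000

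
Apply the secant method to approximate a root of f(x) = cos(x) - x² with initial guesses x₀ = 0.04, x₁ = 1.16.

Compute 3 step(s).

f(x) = cos(x) - x²
x₀ = 0.04, x₁ = 1.16

Secant formula: x_{n+1} = x_n - f(x_n)(x_n - x_{n-1})/(f(x_n) - f(x_{n-1}))

Iteration 1:
  f(0.040000) = 0.997600
  f(1.160000) = -0.946260
  x_2 = 1.160000 - (-0.946260)×(1.160000 - 0.040000)/(-0.946260 - 0.997600)
       = 0.614790
Iteration 2:
  f(1.160000) = -0.946260
  f(0.614790) = 0.438927
  x_3 = 0.614790 - 0.438927×(0.614790 - 1.160000)/(0.438927 - (-0.946260))
       = 0.787552
Iteration 3:
  f(0.614790) = 0.438927
  f(0.787552) = 0.085344
  x_4 = 0.787552 - 0.085344×(0.787552 - 0.614790)/(0.085344 - 0.438927)
       = 0.829251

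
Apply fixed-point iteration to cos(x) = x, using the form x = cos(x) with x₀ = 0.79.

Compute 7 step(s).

Equation: cos(x) = x
Fixed-point form: x = cos(x)
x₀ = 0.79

x_1 = g(0.790000) = 0.703845
x_2 = g(0.703845) = 0.762359
x_3 = g(0.762359) = 0.723209
x_4 = g(0.723209) = 0.749686
x_5 = g(0.749686) = 0.731903
x_6 = g(0.731903) = 0.743904
x_7 = g(0.743904) = 0.735830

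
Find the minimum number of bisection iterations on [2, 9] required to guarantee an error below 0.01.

We need (b-a)/2^n ≤ 0.01
(9 - 2)/2^n ≤ 0.01
7/2^n ≤ 0.01
2^n ≥ 700
n ≥ log₂(700) = 9.45
n ≥ 10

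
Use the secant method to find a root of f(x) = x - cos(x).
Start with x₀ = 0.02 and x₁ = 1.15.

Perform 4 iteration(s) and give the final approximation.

f(x) = x - cos(x)
x₀ = 0.02, x₁ = 1.15

Secant formula: x_{n+1} = x_n - f(x_n)(x_n - x_{n-1})/(f(x_n) - f(x_{n-1}))

Iteration 1:
  f(0.020000) = -0.979800
  f(1.150000) = 0.741513
  x_2 = 1.150000 - 0.741513×(1.150000 - 0.020000)/(0.741513 - (-0.979800))
       = 0.663215
Iteration 2:
  f(1.150000) = 0.741513
  f(0.663215) = -0.124802
  x_3 = 0.663215 - (-0.124802)×(0.663215 - 1.150000)/(-0.124802 - 0.741513)
       = 0.733342
Iteration 3:
  f(0.663215) = -0.124802
  f(0.733342) = -0.009600
  x_4 = 0.733342 - (-0.009600)×(0.733342 - 0.663215)/(-0.009600 - (-0.124802))
       = 0.739186
Iteration 4:
  f(0.733342) = -0.009600
  f(0.739186) = 0.000168
  x_5 = 0.739186 - 0.000168×(0.739186 - 0.733342)/(0.000168 - (-0.009600))
       = 0.739085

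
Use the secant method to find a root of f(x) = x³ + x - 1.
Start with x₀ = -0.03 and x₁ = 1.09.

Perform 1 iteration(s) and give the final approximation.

f(x) = x³ + x - 1
x₀ = -0.03, x₁ = 1.09

Secant formula: x_{n+1} = x_n - f(x_n)(x_n - x_{n-1})/(f(x_n) - f(x_{n-1}))

Iteration 1:
  f(-0.030000) = -1.030027
  f(1.090000) = 1.385029
  x_2 = 1.090000 - 1.385029×(1.090000 - (-0.030000))/(1.385029 - (-1.030027))
       = 0.447683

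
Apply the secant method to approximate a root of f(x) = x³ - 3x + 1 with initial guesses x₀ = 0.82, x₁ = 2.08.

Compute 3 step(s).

f(x) = x³ - 3x + 1
x₀ = 0.82, x₁ = 2.08

Secant formula: x_{n+1} = x_n - f(x_n)(x_n - x_{n-1})/(f(x_n) - f(x_{n-1}))

Iteration 1:
  f(0.820000) = -0.908632
  f(2.080000) = 3.758912
  x_2 = 2.080000 - 3.758912×(2.080000 - 0.820000)/(3.758912 - (-0.908632))
       = 1.065285
Iteration 2:
  f(2.080000) = 3.758912
  f(1.065285) = -0.986936
  x_3 = 1.065285 - (-0.986936)×(1.065285 - 2.080000)/(-0.986936 - 3.758912)
       = 1.276302
Iteration 3:
  f(1.065285) = -0.986936
  f(1.276302) = -0.749877
  x_4 = 1.276302 - (-0.749877)×(1.276302 - 1.065285)/(-0.749877 - (-0.986936))
       = 1.943807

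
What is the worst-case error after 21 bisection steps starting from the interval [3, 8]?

Bisection error bound: |error| ≤ (b-a)/2^n
|error| ≤ (8 - 3)/2^21 = 5/2^21
|error| ≤ 0.0000023842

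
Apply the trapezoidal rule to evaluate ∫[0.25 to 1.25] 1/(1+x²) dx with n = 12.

f(x) = 1/(1+x²)
a = 0.25, b = 1.25, n = 12
h = (b - a)/n = 0.083333

Trapezoidal rule: (h/2)[f(x₀) + 2f(x₁) + 2f(x₂) + ... + f(xₙ)]

x_0 = 0.2500, f(x_0) = 0.941176, coefficient = 1
x_1 = 0.3333, f(x_1) = 0.900000, coefficient = 2
x_2 = 0.4167, f(x_2) = 0.852071, coefficient = 2
x_3 = 0.5000, f(x_3) = 0.800000, coefficient = 2
x_4 = 0.5833, f(x_4) = 0.746114, coefficient = 2
x_5 = 0.6667, f(x_5) = 0.692308, coefficient = 2
x_6 = 0.7500, f(x_6) = 0.640000, coefficient = 2
x_7 = 0.8333, f(x_7) = 0.590164, coefficient = 2
x_8 = 0.9167, f(x_8) = 0.543396, coefficient = 2
x_9 = 1.0000, f(x_9) = 0.500000, coefficient = 2
x_10 = 1.0833, f(x_10) = 0.460064, coefficient = 2
x_11 = 1.1667, f(x_11) = 0.423529, coefficient = 2
x_12 = 1.2500, f(x_12) = 0.390244, coefficient = 1

I ≈ (0.083333/2) × 15.626713 = 0.651113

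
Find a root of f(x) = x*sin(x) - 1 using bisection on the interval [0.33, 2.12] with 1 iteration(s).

f(x) = x*sin(x) - 1
Initial interval: [0.33, 2.12]

Iteration 1:
  c_1 = (0.330000 + 2.120000)/2 = 1.225000
  f(c_1) = f(1.225000) = 0.152487
  f(a) × f(c) < 0, new interval: [0.330000, 1.225000]

After 1 iteration(s), the approximation is c_1 = 1.225000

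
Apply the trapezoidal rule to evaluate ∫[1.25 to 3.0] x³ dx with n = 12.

f(x) = x³
a = 1.25, b = 3.0, n = 12
h = (b - a)/n = 0.145833

Trapezoidal rule: (h/2)[f(x₀) + 2f(x₁) + 2f(x₂) + ... + f(xₙ)]

x_0 = 1.2500, f(x_0) = 1.953125, coefficient = 1
x_1 = 1.3958, f(x_1) = 2.719573, coefficient = 2
x_2 = 1.5417, f(x_2) = 3.664135, coefficient = 2
x_3 = 1.6875, f(x_3) = 4.805420, coefficient = 2
x_4 = 1.8333, f(x_4) = 6.162037, coefficient = 2
x_5 = 1.9792, f(x_5) = 7.752595, coefficient = 2
x_6 = 2.1250, f(x_6) = 9.595703, coefficient = 2
x_7 = 2.2708, f(x_7) = 11.709970, coefficient = 2
x_8 = 2.4167, f(x_8) = 14.114005, coefficient = 2
x_9 = 2.5625, f(x_9) = 16.826416, coefficient = 2
x_10 = 2.7083, f(x_10) = 19.865813, coefficient = 2
x_11 = 2.8542, f(x_11) = 23.250805, coefficient = 2
x_12 = 3.0000, f(x_12) = 27.000000, coefficient = 1

I ≈ (0.145833/2) × 269.886068 = 19.679192
Exact value: 19.639648
Error: 0.039544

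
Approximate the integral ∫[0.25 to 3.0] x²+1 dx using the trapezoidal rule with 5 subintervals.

f(x) = x²+1
a = 0.25, b = 3.0, n = 5
h = (b - a)/n = 0.550000

Trapezoidal rule: (h/2)[f(x₀) + 2f(x₁) + 2f(x₂) + ... + f(xₙ)]

x_0 = 0.2500, f(x_0) = 1.062500, coefficient = 1
x_1 = 0.8000, f(x_1) = 1.640000, coefficient = 2
x_2 = 1.3500, f(x_2) = 2.822500, coefficient = 2
x_3 = 1.9000, f(x_3) = 4.610000, coefficient = 2
x_4 = 2.4500, f(x_4) = 7.002500, coefficient = 2
x_5 = 3.0000, f(x_5) = 10.000000, coefficient = 1

I ≈ (0.550000/2) × 43.212500 = 11.883438
Exact value: 11.744792
Error: 0.138646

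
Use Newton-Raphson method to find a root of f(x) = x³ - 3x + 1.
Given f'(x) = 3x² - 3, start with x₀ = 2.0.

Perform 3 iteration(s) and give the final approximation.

f(x) = x³ - 3x + 1
f'(x) = 3x² - 3
x₀ = 2.0

Newton-Raphson formula: x_{n+1} = x_n - f(x_n)/f'(x_n)

Iteration 1:
  f(2.000000) = 3.000000
  f'(2.000000) = 9.000000
  x_1 = 2.000000 - 3.000000/9.000000 = 1.666667
Iteration 2:
  f(1.666667) = 0.629630
  f'(1.666667) = 5.333333
  x_2 = 1.666667 - 0.629630/5.333333 = 1.548611
Iteration 3:
  f(1.548611) = 0.068040
  f'(1.548611) = 4.194589
  x_3 = 1.548611 - 0.068040/4.194589 = 1.532390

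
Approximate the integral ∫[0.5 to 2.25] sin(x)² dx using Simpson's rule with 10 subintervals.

f(x) = sin(x)²
a = 0.5, b = 2.25, n = 10
h = (b - a)/n = 0.175000

Simpson's rule: (h/3)[f(x₀) + 4f(x₁) + 2f(x₂) + ... + f(xₙ)]

x_0 = 0.5000, f(x_0) = 0.229849, coefficient = 1
x_1 = 0.6750, f(x_1) = 0.390497, coefficient = 4
x_2 = 0.8500, f(x_2) = 0.564422, coefficient = 2
x_3 = 1.0250, f(x_3) = 0.730536, coefficient = 4
x_4 = 1.2000, f(x_4) = 0.868697, coefficient = 2
x_5 = 1.3750, f(x_5) = 0.962151, coefficient = 4
x_6 = 1.5500, f(x_6) = 0.999568, coefficient = 2
x_7 = 1.7250, f(x_7) = 0.976409, coefficient = 4
x_8 = 1.9000, f(x_8) = 0.895484, coefficient = 2
x_9 = 2.0750, f(x_9) = 0.766604, coefficient = 4
x_10 = 2.2500, f(x_10) = 0.605398, coefficient = 1

I ≈ (0.175000/3) × 22.796379 = 1.329789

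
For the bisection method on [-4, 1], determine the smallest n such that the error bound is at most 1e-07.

We need (b-a)/2^n ≤ 1e-07
(1 - (-4))/2^n ≤ 1e-07
5/2^n ≤ 1e-07
2^n ≥ 50000000
n ≥ log₂(50000000) = 25.58
n ≥ 26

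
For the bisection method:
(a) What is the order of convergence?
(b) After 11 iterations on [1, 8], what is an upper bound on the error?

(a) Bisection has linear (order 1) convergence; the error is halved each step.

(b) Error bound = (b-a)/2^n = (8 - 1)/2^{11}
    = 7/2^{11}

(a) 1 (linear); (b) error ≤ 3.42e-03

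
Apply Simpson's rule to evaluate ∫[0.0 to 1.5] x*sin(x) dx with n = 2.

f(x) = x*sin(x)
a = 0.0, b = 1.5, n = 2
h = (b - a)/n = 0.750000

Simpson's rule: (h/3)[f(x₀) + 4f(x₁) + 2f(x₂) + ... + f(xₙ)]

x_0 = 0.0000, f(x_0) = 0.000000, coefficient = 1
x_1 = 0.7500, f(x_1) = 0.511229, coefficient = 4
x_2 = 1.5000, f(x_2) = 1.496242, coefficient = 1

I ≈ (0.750000/3) × 3.541159 = 0.885290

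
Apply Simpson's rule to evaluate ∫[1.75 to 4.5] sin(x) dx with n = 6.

f(x) = sin(x)
a = 1.75, b = 4.5, n = 6
h = (b - a)/n = 0.458333

Simpson's rule: (h/3)[f(x₀) + 4f(x₁) + 2f(x₂) + ... + f(xₙ)]

x_0 = 1.7500, f(x_0) = 0.983986, coefficient = 1
x_1 = 2.2083, f(x_1) = 0.803564, coefficient = 4
x_2 = 2.6667, f(x_2) = 0.457273, coefficient = 2
x_3 = 3.1250, f(x_3) = 0.016592, coefficient = 4
x_4 = 3.5833, f(x_4) = -0.427514, coefficient = 2
x_5 = 4.0417, f(x_5) = -0.783373, coefficient = 4
x_6 = 4.5000, f(x_6) = -0.977530, coefficient = 1

I ≈ (0.458333/3) × 0.213106 = 0.032558
Exact value: 0.032550
Error: 0.000008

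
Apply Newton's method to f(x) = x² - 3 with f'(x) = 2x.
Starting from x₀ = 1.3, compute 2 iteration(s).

f(x) = x² - 3
f'(x) = 2x
x₀ = 1.3

Newton-Raphson formula: x_{n+1} = x_n - f(x_n)/f'(x_n)

Iteration 1:
  f(1.300000) = -1.310000
  f'(1.300000) = 2.600000
  x_1 = 1.300000 - (-1.310000)/2.600000 = 1.803846
Iteration 2:
  f(1.803846) = 0.253861
  f'(1.803846) = 3.607692
  x_2 = 1.803846 - 0.253861/3.607692 = 1.733480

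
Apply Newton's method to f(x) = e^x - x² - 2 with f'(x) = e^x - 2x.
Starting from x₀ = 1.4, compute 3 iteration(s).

f(x) = e^x - x² - 2
f'(x) = e^x - 2x
x₀ = 1.4

Newton-Raphson formula: x_{n+1} = x_n - f(x_n)/f'(x_n)

Iteration 1:
  f(1.400000) = 0.095200
  f'(1.400000) = 1.255200
  x_1 = 1.400000 - 0.095200/1.255200 = 1.324156
Iteration 2:
  f(1.324156) = 0.005622
  f'(1.324156) = 1.110699
  x_2 = 1.324156 - 0.005622/1.110699 = 1.319094
Iteration 3:
  f(1.319094) = 0.000022
  f'(1.319094) = 1.101843
  x_3 = 1.319094 - 0.000022/1.101843 = 1.319074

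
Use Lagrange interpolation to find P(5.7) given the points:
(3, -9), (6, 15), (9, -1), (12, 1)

Lagrange interpolation formula:
P(x) = Σ yᵢ × Lᵢ(x)
where Lᵢ(x) = Π_{j≠i} (x - xⱼ)/(xᵢ - xⱼ)

L_0(5.7) = (5.7 - 6)/(3 - 6) × (5.7 - 9)/(3 - 9) × (5.7 - 12)/(3 - 12) = 0.038500
L_1(5.7) = (5.7 - 3)/(6 - 3) × (5.7 - 9)/(6 - 9) × (5.7 - 12)/(6 - 12) = 1.039500
L_2(5.7) = (5.7 - 3)/(9 - 3) × (5.7 - 6)/(9 - 6) × (5.7 - 12)/(9 - 12) = -0.094500
L_3(5.7) = (5.7 - 3)/(12 - 3) × (5.7 - 6)/(12 - 6) × (5.7 - 9)/(12 - 9) = 0.016500

P(5.7) = (-9)×L_0(5.7) + 15×L_1(5.7) + (-1)×L_2(5.7) + 1×L_3(5.7)
P(5.7) = 15.357000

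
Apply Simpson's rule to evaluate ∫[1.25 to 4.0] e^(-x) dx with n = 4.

f(x) = e^(-x)
a = 1.25, b = 4.0, n = 4
h = (b - a)/n = 0.687500

Simpson's rule: (h/3)[f(x₀) + 4f(x₁) + 2f(x₂) + ... + f(xₙ)]

x_0 = 1.2500, f(x_0) = 0.286505, coefficient = 1
x_1 = 1.9375, f(x_1) = 0.144064, coefficient = 4
x_2 = 2.6250, f(x_2) = 0.072440, coefficient = 2
x_3 = 3.3125, f(x_3) = 0.036425, coefficient = 4
x_4 = 4.0000, f(x_4) = 0.018316, coefficient = 1

I ≈ (0.687500/3) × 1.171655 = 0.268504
Exact value: 0.268189
Error: 0.000315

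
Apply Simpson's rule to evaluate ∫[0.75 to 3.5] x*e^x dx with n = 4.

f(x) = x*e^x
a = 0.75, b = 3.5, n = 4
h = (b - a)/n = 0.687500

Simpson's rule: (h/3)[f(x₀) + 4f(x₁) + 2f(x₂) + ... + f(xₙ)]

x_0 = 0.7500, f(x_0) = 1.587750, coefficient = 1
x_1 = 1.4375, f(x_1) = 6.052101, coefficient = 4
x_2 = 2.1250, f(x_2) = 17.792407, coefficient = 2
x_3 = 2.8125, f(x_3) = 46.832330, coefficient = 4
x_4 = 3.5000, f(x_4) = 115.904082, coefficient = 1

I ≈ (0.687500/3) × 364.614369 = 83.557460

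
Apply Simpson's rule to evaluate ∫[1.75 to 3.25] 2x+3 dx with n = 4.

f(x) = 2x+3
a = 1.75, b = 3.25, n = 4
h = (b - a)/n = 0.375000

Simpson's rule: (h/3)[f(x₀) + 4f(x₁) + 2f(x₂) + ... + f(xₙ)]

x_0 = 1.7500, f(x_0) = 6.500000, coefficient = 1
x_1 = 2.1250, f(x_1) = 7.250000, coefficient = 4
x_2 = 2.5000, f(x_2) = 8.000000, coefficient = 2
x_3 = 2.8750, f(x_3) = 8.750000, coefficient = 4
x_4 = 3.2500, f(x_4) = 9.500000, coefficient = 1

I ≈ (0.375000/3) × 96.000000 = 12.000000
Exact value: 12.000000
Error: 0.000000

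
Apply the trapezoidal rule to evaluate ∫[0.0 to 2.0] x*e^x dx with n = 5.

f(x) = x*e^x
a = 0.0, b = 2.0, n = 5
h = (b - a)/n = 0.400000

Trapezoidal rule: (h/2)[f(x₀) + 2f(x₁) + 2f(x₂) + ... + f(xₙ)]

x_0 = 0.0000, f(x_0) = 0.000000, coefficient = 1
x_1 = 0.4000, f(x_1) = 0.596730, coefficient = 2
x_2 = 0.8000, f(x_2) = 1.780433, coefficient = 2
x_3 = 1.2000, f(x_3) = 3.984140, coefficient = 2
x_4 = 1.6000, f(x_4) = 7.924852, coefficient = 2
x_5 = 2.0000, f(x_5) = 14.778112, coefficient = 1

I ≈ (0.400000/2) × 43.350422 = 8.670084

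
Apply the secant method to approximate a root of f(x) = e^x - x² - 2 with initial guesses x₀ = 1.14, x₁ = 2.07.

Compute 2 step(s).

f(x) = e^x - x² - 2
x₀ = 1.14, x₁ = 2.07

Secant formula: x_{n+1} = x_n - f(x_n)(x_n - x_{n-1})/(f(x_n) - f(x_{n-1}))

Iteration 1:
  f(1.140000) = -0.172832
  f(2.070000) = 1.639923
  x_2 = 2.070000 - 1.639923×(2.070000 - 1.140000)/(1.639923 - (-0.172832))
       = 1.228668
Iteration 2:
  f(2.070000) = 1.639923
  f(1.228668) = -0.092950
  x_3 = 1.228668 - (-0.092950)×(1.228668 - 2.070000)/(-0.092950 - 1.639923)
       = 1.273796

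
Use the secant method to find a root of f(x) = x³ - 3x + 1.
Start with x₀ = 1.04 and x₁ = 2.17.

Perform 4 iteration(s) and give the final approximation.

f(x) = x³ - 3x + 1
x₀ = 1.04, x₁ = 2.17

Secant formula: x_{n+1} = x_n - f(x_n)(x_n - x_{n-1})/(f(x_n) - f(x_{n-1}))

Iteration 1:
  f(1.040000) = -0.995136
  f(2.170000) = 4.708313
  x_2 = 2.170000 - 4.708313×(2.170000 - 1.040000)/(4.708313 - (-0.995136))
       = 1.237162
Iteration 2:
  f(2.170000) = 4.708313
  f(1.237162) = -0.817923
  x_3 = 1.237162 - (-0.817923)×(1.237162 - 2.170000)/(-0.817923 - 4.708313)
       = 1.375229
Iteration 3:
  f(1.237162) = -0.817923
  f(1.375229) = -0.524779
  x_4 = 1.375229 - (-0.524779)×(1.375229 - 1.237162)/(-0.524779 - (-0.817923))
       = 1.622392
Iteration 4:
  f(1.375229) = -0.524779
  f(1.622392) = 0.403214
  x_5 = 1.622392 - 0.403214×(1.622392 - 1.375229)/(0.403214 - (-0.524779))
       = 1.514999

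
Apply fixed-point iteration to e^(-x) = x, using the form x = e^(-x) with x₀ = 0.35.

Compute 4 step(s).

Equation: e^(-x) = x
Fixed-point form: x = e^(-x)
x₀ = 0.35

x_1 = g(0.350000) = 0.704688
x_2 = g(0.704688) = 0.494263
x_3 = g(0.494263) = 0.610020
x_4 = g(0.610020) = 0.543340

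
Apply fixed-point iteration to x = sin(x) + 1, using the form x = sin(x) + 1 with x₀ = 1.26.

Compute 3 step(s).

Equation: x = sin(x) + 1
Fixed-point form: x = sin(x) + 1
x₀ = 1.26

x_1 = g(1.260000) = 1.952090
x_2 = g(1.952090) = 1.928184
x_3 = g(1.928184) = 1.936814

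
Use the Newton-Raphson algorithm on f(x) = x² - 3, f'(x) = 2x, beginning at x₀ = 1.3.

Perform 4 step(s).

f(x) = x² - 3
f'(x) = 2x
x₀ = 1.3

Newton-Raphson formula: x_{n+1} = x_n - f(x_n)/f'(x_n)

Iteration 1:
  f(1.300000) = -1.310000
  f'(1.300000) = 2.600000
  x_1 = 1.300000 - (-1.310000)/2.600000 = 1.803846
Iteration 2:
  f(1.803846) = 0.253861
  f'(1.803846) = 3.607692
  x_2 = 1.803846 - 0.253861/3.607692 = 1.733480
Iteration 3:
  f(1.733480) = 0.004951
  f'(1.733480) = 3.466959
  x_3 = 1.733480 - 0.004951/3.466959 = 1.732051
Iteration 4:
  f(1.732051) = 0.000002
  f'(1.732051) = 3.464103
  x_4 = 1.732051 - 0.000002/3.464103 = 1.732051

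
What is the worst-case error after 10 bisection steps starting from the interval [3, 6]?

Bisection error bound: |error| ≤ (b-a)/2^n
|error| ≤ (6 - 3)/2^10 = 3/2^10
|error| ≤ 0.0029296875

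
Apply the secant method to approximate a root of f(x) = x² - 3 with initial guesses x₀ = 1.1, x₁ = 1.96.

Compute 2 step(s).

f(x) = x² - 3
x₀ = 1.1, x₁ = 1.96

Secant formula: x_{n+1} = x_n - f(x_n)(x_n - x_{n-1})/(f(x_n) - f(x_{n-1}))

Iteration 1:
  f(1.100000) = -1.790000
  f(1.960000) = 0.841600
  x_2 = 1.960000 - 0.841600×(1.960000 - 1.100000)/(0.841600 - (-1.790000))
       = 1.684967
Iteration 2:
  f(1.960000) = 0.841600
  f(1.684967) = -0.160885
  x_3 = 1.684967 - (-0.160885)×(1.684967 - 1.960000)/(-0.160885 - 0.841600)
       = 1.729106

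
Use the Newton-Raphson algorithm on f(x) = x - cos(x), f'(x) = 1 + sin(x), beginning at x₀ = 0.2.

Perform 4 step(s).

f(x) = x - cos(x)
f'(x) = 1 + sin(x)
x₀ = 0.2

Newton-Raphson formula: x_{n+1} = x_n - f(x_n)/f'(x_n)

Iteration 1:
  f(0.200000) = -0.780067
  f'(0.200000) = 1.198669
  x_1 = 0.200000 - (-0.780067)/1.198669 = 0.850777
Iteration 2:
  f(0.850777) = 0.191378
  f'(0.850777) = 1.751793
  x_2 = 0.850777 - 0.191378/1.751793 = 0.741530
Iteration 3:
  f(0.741530) = 0.004094
  f'(0.741530) = 1.675417
  x_3 = 0.741530 - 0.004094/1.675417 = 0.739086
Iteration 4:
  f(0.739086) = 0.000002
  f'(0.739086) = 1.673613
  x_4 = 0.739086 - 0.000002/1.673613 = 0.739085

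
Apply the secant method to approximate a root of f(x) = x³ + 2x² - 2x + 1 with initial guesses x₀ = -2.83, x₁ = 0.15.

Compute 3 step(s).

f(x) = x³ + 2x² - 2x + 1
x₀ = -2.83, x₁ = 0.15

Secant formula: x_{n+1} = x_n - f(x_n)(x_n - x_{n-1})/(f(x_n) - f(x_{n-1}))

Iteration 1:
  f(-2.830000) = 0.012613
  f(0.150000) = 0.748375
  x_2 = 0.150000 - 0.748375×(0.150000 - (-2.830000))/(0.748375 - 0.012613)
       = -2.881085
Iteration 2:
  f(0.150000) = 0.748375
  f(-2.881085) = -0.551414
  x_3 = -2.881085 - (-0.551414)×(-2.881085 - 0.150000)/(-0.551414 - 0.748375)
       = -1.595197
Iteration 3:
  f(-2.881085) = -0.551414
  f(-1.595197) = 5.220478
  x_4 = -1.595197 - 5.220478×(-1.595197 - (-2.881085))/(5.220478 - (-0.551414))
       = -2.758239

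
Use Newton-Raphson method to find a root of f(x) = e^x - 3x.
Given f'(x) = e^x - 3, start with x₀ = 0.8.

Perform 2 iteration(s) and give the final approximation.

f(x) = e^x - 3x
f'(x) = e^x - 3
x₀ = 0.8

Newton-Raphson formula: x_{n+1} = x_n - f(x_n)/f'(x_n)

Iteration 1:
  f(0.800000) = -0.174459
  f'(0.800000) = -0.774459
  x_1 = 0.800000 - (-0.174459)/(-0.774459) = 0.574734
Iteration 2:
  f(0.574734) = 0.052456
  f'(0.574734) = -1.223342
  x_2 = 0.574734 - 0.052456/(-1.223342) = 0.617613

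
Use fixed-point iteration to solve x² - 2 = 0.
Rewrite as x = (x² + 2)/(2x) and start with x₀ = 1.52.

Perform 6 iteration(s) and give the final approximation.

Equation: x² - 2 = 0
Fixed-point form: x = (x² + 2)/(2x)
x₀ = 1.52

x_1 = g(1.520000) = 1.417895
x_2 = g(1.417895) = 1.414218
x_3 = g(1.414218) = 1.414214
x_4 = g(1.414214) = 1.414214
x_5 = g(1.414214) = 1.414214
x_6 = g(1.414214) = 1.414214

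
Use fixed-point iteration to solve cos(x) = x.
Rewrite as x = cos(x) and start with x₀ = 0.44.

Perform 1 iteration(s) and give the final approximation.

Equation: cos(x) = x
Fixed-point form: x = cos(x)
x₀ = 0.44

x_1 = g(0.440000) = 0.904752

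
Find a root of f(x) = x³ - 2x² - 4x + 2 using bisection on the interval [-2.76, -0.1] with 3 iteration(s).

f(x) = x³ - 2x² - 4x + 2
Initial interval: [-2.76, -0.1]

Iteration 1:
  c_1 = (-2.760000 + (-0.100000))/2 = -1.430000
  f(c_1) = f(-1.430000) = 0.705993
  f(a) × f(c) < 0, new interval: [-2.760000, -1.430000]
Iteration 2:
  c_2 = (-2.760000 + (-1.430000))/2 = -2.095000
  f(c_2) = f(-2.095000) = -7.593057
  f(a) × f(c) ≥ 0, new interval: [-2.095000, -1.430000]
Iteration 3:
  c_3 = (-2.095000 + (-1.430000))/2 = -1.762500
  f(c_3) = f(-1.762500) = -2.637854
  f(a) × f(c) ≥ 0, new interval: [-1.762500, -1.430000]

After 3 iteration(s), the approximation is c_3 = -1.762500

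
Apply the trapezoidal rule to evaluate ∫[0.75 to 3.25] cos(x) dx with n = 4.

f(x) = cos(x)
a = 0.75, b = 3.25, n = 4
h = (b - a)/n = 0.625000

Trapezoidal rule: (h/2)[f(x₀) + 2f(x₁) + 2f(x₂) + ... + f(xₙ)]

x_0 = 0.7500, f(x_0) = 0.731689, coefficient = 1
x_1 = 1.3750, f(x_1) = 0.194548, coefficient = 2
x_2 = 2.0000, f(x_2) = -0.416147, coefficient = 2
x_3 = 2.6250, f(x_3) = -0.869507, coefficient = 2
x_4 = 3.2500, f(x_4) = -0.994130, coefficient = 1

I ≈ (0.625000/2) × -2.444653 = -0.763954
Exact value: -0.789834
Error: 0.025880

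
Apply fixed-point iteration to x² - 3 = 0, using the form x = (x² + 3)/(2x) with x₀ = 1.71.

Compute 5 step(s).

Equation: x² - 3 = 0
Fixed-point form: x = (x² + 3)/(2x)
x₀ = 1.71

x_1 = g(1.710000) = 1.732193
x_2 = g(1.732193) = 1.732051
x_3 = g(1.732051) = 1.732051
x_4 = g(1.732051) = 1.732051
x_5 = g(1.732051) = 1.732051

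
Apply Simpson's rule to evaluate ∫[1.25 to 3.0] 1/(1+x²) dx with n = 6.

f(x) = 1/(1+x²)
a = 1.25, b = 3.0, n = 6
h = (b - a)/n = 0.291667

Simpson's rule: (h/3)[f(x₀) + 4f(x₁) + 2f(x₂) + ... + f(xₙ)]

x_0 = 1.2500, f(x_0) = 0.390244, coefficient = 1
x_1 = 1.5417, f(x_1) = 0.296144, coefficient = 4
x_2 = 1.8333, f(x_2) = 0.229299, coefficient = 2
x_3 = 2.1250, f(x_3) = 0.181303, coefficient = 4
x_4 = 2.4167, f(x_4) = 0.146193, coefficient = 2
x_5 = 2.7083, f(x_5) = 0.119975, coefficient = 4
x_6 = 3.0000, f(x_6) = 0.100000, coefficient = 1

I ≈ (0.291667/3) × 3.630917 = 0.353006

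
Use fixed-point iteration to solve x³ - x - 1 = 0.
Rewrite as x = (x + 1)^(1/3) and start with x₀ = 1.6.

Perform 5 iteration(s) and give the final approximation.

Equation: x³ - x - 1 = 0
Fixed-point form: x = (x + 1)^(1/3)
x₀ = 1.6

x_1 = g(1.600000) = 1.375069
x_2 = g(1.375069) = 1.334214
x_3 = g(1.334214) = 1.326519
x_4 = g(1.326519) = 1.325060
x_5 = g(1.325060) = 1.324783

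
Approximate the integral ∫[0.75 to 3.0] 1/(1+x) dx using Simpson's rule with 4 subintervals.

f(x) = 1/(1+x)
a = 0.75, b = 3.0, n = 4
h = (b - a)/n = 0.562500

Simpson's rule: (h/3)[f(x₀) + 4f(x₁) + 2f(x₂) + ... + f(xₙ)]

x_0 = 0.7500, f(x_0) = 0.571429, coefficient = 1
x_1 = 1.3125, f(x_1) = 0.432432, coefficient = 4
x_2 = 1.8750, f(x_2) = 0.347826, coefficient = 2
x_3 = 2.4375, f(x_3) = 0.290909, coefficient = 4
x_4 = 3.0000, f(x_4) = 0.250000, coefficient = 1

I ≈ (0.562500/3) × 4.410447 = 0.826959
Exact value: 0.826679
Error: 0.000280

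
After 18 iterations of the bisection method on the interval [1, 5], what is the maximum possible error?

Bisection error bound: |error| ≤ (b-a)/2^n
|error| ≤ (5 - 1)/2^18 = 4/2^18
|error| ≤ 0.0000152588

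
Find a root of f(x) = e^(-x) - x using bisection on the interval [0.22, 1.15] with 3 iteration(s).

f(x) = e^(-x) - x
Initial interval: [0.22, 1.15]

Iteration 1:
  c_1 = (0.220000 + 1.150000)/2 = 0.685000
  f(c_1) = f(0.685000) = -0.180910
  f(a) × f(c) < 0, new interval: [0.220000, 0.685000]
Iteration 2:
  c_2 = (0.220000 + 0.685000)/2 = 0.452500
  f(c_2) = f(0.452500) = 0.183536
  f(a) × f(c) ≥ 0, new interval: [0.452500, 0.685000]
Iteration 3:
  c_3 = (0.452500 + 0.685000)/2 = 0.568750
  f(c_3) = f(0.568750) = -0.002517
  f(a) × f(c) < 0, new interval: [0.452500, 0.568750]

After 3 iteration(s), the approximation is c_3 = 0.568750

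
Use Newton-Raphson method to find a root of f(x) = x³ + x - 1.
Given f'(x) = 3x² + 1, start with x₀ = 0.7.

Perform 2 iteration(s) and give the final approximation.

f(x) = x³ + x - 1
f'(x) = 3x² + 1
x₀ = 0.7

Newton-Raphson formula: x_{n+1} = x_n - f(x_n)/f'(x_n)

Iteration 1:
  f(0.700000) = 0.043000
  f'(0.700000) = 2.470000
  x_1 = 0.700000 - 0.043000/2.470000 = 0.682591
Iteration 2:
  f(0.682591) = 0.000631
  f'(0.682591) = 2.397792
  x_2 = 0.682591 - 0.000631/2.397792 = 0.682328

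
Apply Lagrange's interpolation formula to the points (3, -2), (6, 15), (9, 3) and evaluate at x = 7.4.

Lagrange interpolation formula:
P(x) = Σ yᵢ × Lᵢ(x)
where Lᵢ(x) = Π_{j≠i} (x - xⱼ)/(xᵢ - xⱼ)

L_0(7.4) = (7.4 - 6)/(3 - 6) × (7.4 - 9)/(3 - 9) = -0.124444
L_1(7.4) = (7.4 - 3)/(6 - 3) × (7.4 - 9)/(6 - 9) = 0.782222
L_2(7.4) = (7.4 - 3)/(9 - 3) × (7.4 - 6)/(9 - 6) = 0.342222

P(7.4) = (-2)×L_0(7.4) + 15×L_1(7.4) + 3×L_2(7.4)
P(7.4) = 13.008889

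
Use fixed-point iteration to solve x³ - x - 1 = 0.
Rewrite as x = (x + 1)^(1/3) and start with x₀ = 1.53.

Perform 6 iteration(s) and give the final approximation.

Equation: x³ - x - 1 = 0
Fixed-point form: x = (x + 1)^(1/3)
x₀ = 1.53

x_1 = g(1.530000) = 1.362616
x_2 = g(1.362616) = 1.331878
x_3 = g(1.331878) = 1.326077
x_4 = g(1.326077) = 1.324976
x_5 = g(1.324976) = 1.324767
x_6 = g(1.324767) = 1.324727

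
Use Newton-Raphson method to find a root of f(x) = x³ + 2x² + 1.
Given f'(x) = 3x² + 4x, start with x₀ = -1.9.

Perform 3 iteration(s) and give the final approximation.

f(x) = x³ + 2x² + 1
f'(x) = 3x² + 4x
x₀ = -1.9

Newton-Raphson formula: x_{n+1} = x_n - f(x_n)/f'(x_n)

Iteration 1:
  f(-1.900000) = 1.361000
  f'(-1.900000) = 3.230000
  x_1 = -1.900000 - 1.361000/3.230000 = -2.321362
Iteration 2:
  f(-2.321362) = -0.731732
  f'(-2.321362) = 6.880719
  x_2 = -2.321362 - (-0.731732)/6.880719 = -2.215017
Iteration 3:
  f(-2.215017) = -0.054938
  f'(-2.215017) = 5.858833
  x_3 = -2.215017 - (-0.054938)/5.858833 = -2.205640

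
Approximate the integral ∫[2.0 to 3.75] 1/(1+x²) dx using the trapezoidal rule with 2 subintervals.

f(x) = 1/(1+x²)
a = 2.0, b = 3.75, n = 2
h = (b - a)/n = 0.875000

Trapezoidal rule: (h/2)[f(x₀) + 2f(x₁) + 2f(x₂) + ... + f(xₙ)]

x_0 = 2.0000, f(x_0) = 0.200000, coefficient = 1
x_1 = 2.8750, f(x_1) = 0.107926, coefficient = 2
x_2 = 3.7500, f(x_2) = 0.066390, coefficient = 1

I ≈ (0.875000/2) × 0.482242 = 0.210981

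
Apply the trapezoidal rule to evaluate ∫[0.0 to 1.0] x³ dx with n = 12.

f(x) = x³
a = 0.0, b = 1.0, n = 12
h = (b - a)/n = 0.083333

Trapezoidal rule: (h/2)[f(x₀) + 2f(x₁) + 2f(x₂) + ... + f(xₙ)]

x_0 = 0.0000, f(x_0) = 0.000000, coefficient = 1
x_1 = 0.0833, f(x_1) = 0.000579, coefficient = 2
x_2 = 0.1667, f(x_2) = 0.004630, coefficient = 2
x_3 = 0.2500, f(x_3) = 0.015625, coefficient = 2
x_4 = 0.3333, f(x_4) = 0.037037, coefficient = 2
x_5 = 0.4167, f(x_5) = 0.072338, coefficient = 2
x_6 = 0.5000, f(x_6) = 0.125000, coefficient = 2
x_7 = 0.5833, f(x_7) = 0.198495, coefficient = 2
x_8 = 0.6667, f(x_8) = 0.296296, coefficient = 2
x_9 = 0.7500, f(x_9) = 0.421875, coefficient = 2
x_10 = 0.8333, f(x_10) = 0.578704, coefficient = 2
x_11 = 0.9167, f(x_11) = 0.770255, coefficient = 2
x_12 = 1.0000, f(x_12) = 1.000000, coefficient = 1

I ≈ (0.083333/2) × 6.041667 = 0.251736
Exact value: 0.250000
Error: 0.001736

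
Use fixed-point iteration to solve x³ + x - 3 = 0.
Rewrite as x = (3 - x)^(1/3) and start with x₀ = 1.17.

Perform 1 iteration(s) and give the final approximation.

Equation: x³ + x - 3 = 0
Fixed-point form: x = (3 - x)^(1/3)
x₀ = 1.17

x_1 = g(1.170000) = 1.223161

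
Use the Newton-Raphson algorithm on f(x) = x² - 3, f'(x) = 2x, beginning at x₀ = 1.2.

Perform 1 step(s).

f(x) = x² - 3
f'(x) = 2x
x₀ = 1.2

Newton-Raphson formula: x_{n+1} = x_n - f(x_n)/f'(x_n)

Iteration 1:
  f(1.200000) = -1.560000
  f'(1.200000) = 2.400000
  x_1 = 1.200000 - (-1.560000)/2.400000 = 1.850000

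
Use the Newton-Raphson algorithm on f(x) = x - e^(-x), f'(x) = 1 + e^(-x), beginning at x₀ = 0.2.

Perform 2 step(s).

f(x) = x - e^(-x)
f'(x) = 1 + e^(-x)
x₀ = 0.2

Newton-Raphson formula: x_{n+1} = x_n - f(x_n)/f'(x_n)

Iteration 1:
  f(0.200000) = -0.618731
  f'(0.200000) = 1.818731
  x_1 = 0.200000 - (-0.618731)/1.818731 = 0.540199
Iteration 2:
  f(0.540199) = -0.042433
  f'(0.540199) = 1.582632
  x_2 = 0.540199 - (-0.042433)/1.582632 = 0.567011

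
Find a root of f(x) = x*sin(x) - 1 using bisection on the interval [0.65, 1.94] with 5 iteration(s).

f(x) = x*sin(x) - 1
Initial interval: [0.65, 1.94]

Iteration 1:
  c_1 = (0.650000 + 1.940000)/2 = 1.295000
  f(c_1) = f(1.295000) = 0.246060
  f(a) × f(c) < 0, new interval: [0.650000, 1.295000]
Iteration 2:
  c_2 = (0.650000 + 1.295000)/2 = 0.972500
  f(c_2) = f(0.972500) = -0.196427
  f(a) × f(c) ≥ 0, new interval: [0.972500, 1.295000]
Iteration 3:
  c_3 = (0.972500 + 1.295000)/2 = 1.133750
  f(c_3) = f(1.133750) = 0.027184
  f(a) × f(c) < 0, new interval: [0.972500, 1.133750]
Iteration 4:
  c_4 = (0.972500 + 1.133750)/2 = 1.053125
  f(c_4) = f(1.053125) = -0.084862
  f(a) × f(c) ≥ 0, new interval: [1.053125, 1.133750]
Iteration 5:
  c_5 = (1.053125 + 1.133750)/2 = 1.093438
  f(c_5) = f(1.093438) = -0.028796
  f(a) × f(c) ≥ 0, new interval: [1.093438, 1.133750]

After 5 iteration(s), the approximation is c_5 = 1.093438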